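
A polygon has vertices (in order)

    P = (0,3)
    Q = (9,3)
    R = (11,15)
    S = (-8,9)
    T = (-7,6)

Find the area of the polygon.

144

P→Q: (0)(3) − (9)(3) = -27
Q→R: (9)(15) − (11)(3) = 102
R→S: (11)(9) − (-8)(15) = 219
S→T: (-8)(6) − (-7)(9) = 15
T→P: (-7)(3) − (0)(6) = -21
Σ = 288
Area = |Σ|/2 = 144.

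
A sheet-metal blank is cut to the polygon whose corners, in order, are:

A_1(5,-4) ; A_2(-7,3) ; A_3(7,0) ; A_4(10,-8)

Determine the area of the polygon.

45

Apply Gauss's area formula: 2A = Σ (x_i·y_{i+1} − x_{i+1}·y_i), indices taken mod 4.
Σ = (-13) + (-21) + (-56) + (0) = -90
Area = |Σ|/2 = 45.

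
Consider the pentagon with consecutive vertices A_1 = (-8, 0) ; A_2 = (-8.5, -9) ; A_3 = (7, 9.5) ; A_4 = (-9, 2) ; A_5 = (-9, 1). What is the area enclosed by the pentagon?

Cross-terms: 72, -17.75, 99.5, 9, 8  ⇒  Σ = 170.75
Area = |Σ|/2 = 85.375.

85.375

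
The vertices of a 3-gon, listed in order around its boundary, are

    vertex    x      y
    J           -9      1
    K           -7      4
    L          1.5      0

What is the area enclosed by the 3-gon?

16.75

Σ = (-29) + (-6) + (1.5) = -33.5
Area = |Σ|/2 = 16.75.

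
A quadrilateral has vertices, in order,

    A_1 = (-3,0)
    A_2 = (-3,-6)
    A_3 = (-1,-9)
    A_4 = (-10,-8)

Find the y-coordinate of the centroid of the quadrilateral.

-1163/201

Apply the shoelace formula. First the cross-terms c_i = x_i·y_{i+1} − x_{i+1}·y_i:
  18, 21, -82, -24  ⇒  2A = -67, A = -33.5.
Then Σ (y_i + y_{i+1})·c_i = 1163, so ȳ = 1163 / (6·(-33.5)) = -1163/201.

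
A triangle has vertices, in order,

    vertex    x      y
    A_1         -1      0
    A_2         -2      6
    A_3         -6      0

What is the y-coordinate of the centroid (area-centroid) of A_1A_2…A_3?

Apply the shoelace formula. First the cross-terms c_i = x_i·y_{i+1} − x_{i+1}·y_i:
  -6, 36, 0  ⇒  2A = 30, A = 15.
Then Σ (y_i + y_{i+1})·c_i = 180, so ȳ = 180 / (6·15) = 2.

2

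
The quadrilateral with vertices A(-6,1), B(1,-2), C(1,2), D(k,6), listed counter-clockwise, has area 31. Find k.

-5

Write out the shoelace sum; only the two edges meeting at D involve k:
2·Area = [(1·6 − k·2) + (k·1 − (-6)·6)] + 15
       = -1·k + 57 = 62
⇒ k = -5.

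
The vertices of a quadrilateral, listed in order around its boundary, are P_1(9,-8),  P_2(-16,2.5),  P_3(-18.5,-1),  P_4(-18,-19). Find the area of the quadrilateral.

302.625

Apply the shoelace (surveyor's) formula: 2A = Σ (x_i·y_{i+1} − x_{i+1}·y_i), indices taken mod 4.
P_1→P_2: (9)(2.5) − (-16)(-8) = -105.5
P_2→P_3: (-16)(-1) − (-18.5)(2.5) = 62.25
P_3→P_4: (-18.5)(-19) − (-18)(-1) = 333.5
P_4→P_1: (-18)(-8) − (9)(-19) = 315
Σ = 605.25
Area = |Σ|/2 = 302.625.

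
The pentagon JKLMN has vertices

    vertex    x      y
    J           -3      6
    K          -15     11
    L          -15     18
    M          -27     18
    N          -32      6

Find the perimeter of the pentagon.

|JK| = √((-12)² + (5)²) = √169 = 13
|KL| = √((0)² + (7)²) = √49 = 7
|LM| = √((-12)² + (0)²) = √144 = 12
|MN| = √((-5)² + (-12)²) = √169 = 13
|NJ| = √((29)² + (0)²) = √841 = 29
Perimeter = 13 + 7 + 12 + 13 + 29 = 74.

74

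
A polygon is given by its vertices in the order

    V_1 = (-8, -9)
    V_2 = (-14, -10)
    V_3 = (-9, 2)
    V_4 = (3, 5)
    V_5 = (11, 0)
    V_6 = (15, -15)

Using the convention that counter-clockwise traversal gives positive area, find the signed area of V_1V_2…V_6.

Apply Gauss's area formula: 2A = Σ (x_i·y_{i+1} − x_{i+1}·y_i), indices taken mod 6.
V_1→V_2: (-8)(-10) − (-14)(-9) = -46
V_2→V_3: (-14)(2) − (-9)(-10) = -118
V_3→V_4: (-9)(5) − (3)(2) = -51
V_4→V_5: (3)(0) − (11)(5) = -55
V_5→V_6: (11)(-15) − (15)(0) = -165
V_6→V_1: (15)(-9) − (-8)(-15) = -255
Σ = -690
Signed area = Σ/2 = -345 (negative ⇒ clockwise traversal).

-345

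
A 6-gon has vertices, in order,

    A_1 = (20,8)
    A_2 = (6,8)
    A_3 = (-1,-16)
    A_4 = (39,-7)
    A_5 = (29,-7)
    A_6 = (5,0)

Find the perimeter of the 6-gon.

|A_1A_2| = √((-14)² + (0)²) = √196 = 14
|A_2A_3| = √((-7)² + (-24)²) = √625 = 25
|A_3A_4| = √((40)² + (9)²) = √1681 = 41
|A_4A_5| = √((-10)² + (0)²) = √100 = 10
|A_5A_6| = √((-24)² + (7)²) = √625 = 25
|A_6A_1| = √((15)² + (8)²) = √289 = 17
Perimeter = 14 + 25 + 41 + 10 + 25 + 17 = 132.

132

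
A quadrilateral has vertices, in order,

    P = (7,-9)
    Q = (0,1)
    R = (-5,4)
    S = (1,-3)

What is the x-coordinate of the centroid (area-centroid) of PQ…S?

Apply the surveyor's formula. First the cross-terms c_i = x_i·y_{i+1} − x_{i+1}·y_i:
  7, 5, 11, 12  ⇒  2A = 35, A = 17.5.
Then Σ (x_i + x_{i+1})·c_i = 76, so x̄ = 76 / (6·17.5) = 76/105.

76/105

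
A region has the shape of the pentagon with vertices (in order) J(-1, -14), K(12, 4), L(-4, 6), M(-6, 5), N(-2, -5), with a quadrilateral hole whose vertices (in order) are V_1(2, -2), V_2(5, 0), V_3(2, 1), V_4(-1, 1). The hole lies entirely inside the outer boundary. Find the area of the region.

Outer boundary:
Apply Gauss's area formula: 2A = Σ (x_i·y_{i+1} − x_{i+1}·y_i), indices taken mod 5.
J→K: (-1)(4) − (12)(-14) = 164
K→L: (12)(6) − (-4)(4) = 88
L→M: (-4)(5) − (-6)(6) = 16
M→N: (-6)(-5) − (-2)(5) = 40
N→J: (-2)(-14) − (-1)(-5) = 23
Σ = 331
Area = |Σ|/2 = 165.5.
Hole:
Apply the shoelace (surveyor's) formula: 2A = Σ (x_i·y_{i+1} − x_{i+1}·y_i), indices taken mod 4.
V_1→V_2: (2)(0) − (5)(-2) = 10
V_2→V_3: (5)(1) − (2)(0) = 5
V_3→V_4: (2)(1) − (-1)(1) = 3
V_4→V_1: (-1)(-2) − (2)(1) = 0
Σ = 18
Area = |Σ|/2 = 9.
Net area = 165.5 − 9 = 156.5.

156.5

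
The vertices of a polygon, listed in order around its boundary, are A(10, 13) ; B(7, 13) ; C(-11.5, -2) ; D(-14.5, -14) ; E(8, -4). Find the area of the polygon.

Apply the shoelace formula: 2A = Σ (x_i·y_{i+1} − x_{i+1}·y_i), indices taken mod 5.
Σ = (39) + (135.5) + (132) + (170) + (144) = 620.5
Area = |Σ|/2 = 310.25.

310.25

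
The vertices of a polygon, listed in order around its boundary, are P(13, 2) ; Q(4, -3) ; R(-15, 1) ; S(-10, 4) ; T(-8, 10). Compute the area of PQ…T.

176

P→Q: (13)(-3) − (4)(2) = -47
Q→R: (4)(1) − (-15)(-3) = -41
R→S: (-15)(4) − (-10)(1) = -50
S→T: (-10)(10) − (-8)(4) = -68
T→P: (-8)(2) − (13)(10) = -146
Σ = -352
Area = |Σ|/2 = 176.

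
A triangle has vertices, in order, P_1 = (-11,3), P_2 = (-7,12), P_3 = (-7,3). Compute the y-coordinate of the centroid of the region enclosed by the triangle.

Apply the shoelace (surveyor's) formula. First the cross-terms c_i = x_i·y_{i+1} − x_{i+1}·y_i:
  -111, 63, 12  ⇒  2A = -36, A = -18.
Then Σ (y_i + y_{i+1})·c_i = -648, so ȳ = -648 / (6·(-18)) = 6.

6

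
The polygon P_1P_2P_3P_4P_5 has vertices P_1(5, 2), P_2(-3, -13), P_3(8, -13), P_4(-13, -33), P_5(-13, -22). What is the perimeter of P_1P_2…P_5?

98

|P_1P_2| = √((-8)² + (-15)²) = √289 = 17
|P_2P_3| = √((11)² + (0)²) = √121 = 11
|P_3P_4| = √((-21)² + (-20)²) = √841 = 29
|P_4P_5| = √((0)² + (11)²) = √121 = 11
|P_5P_1| = √((18)² + (24)²) = √900 = 30
Perimeter = 17 + 11 + 29 + 11 + 30 = 98.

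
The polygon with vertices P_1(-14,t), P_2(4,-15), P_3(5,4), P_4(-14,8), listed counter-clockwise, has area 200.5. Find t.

The doubled signed area Σ (x_i y_{i+1} − x_{i+1} y_i) is linear in t.
With t=0 it equals 509; the coefficient of t is -18 (from the two edges through P_1).
So -18·t + 509 = 2·200.5 = 401 ⇒ t = 6.

6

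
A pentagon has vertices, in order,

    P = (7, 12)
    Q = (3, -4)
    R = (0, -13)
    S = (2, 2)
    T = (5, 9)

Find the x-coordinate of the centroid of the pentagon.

685/216

Apply the shoelace formula. First the cross-terms c_i = x_i·y_{i+1} − x_{i+1}·y_i:
  -64, -39, 26, 8, -3  ⇒  2A = -72, A = -36.
Then Σ (x_i + x_{i+1})·c_i = -685, so x̄ = -685 / (6·(-36)) = 685/216.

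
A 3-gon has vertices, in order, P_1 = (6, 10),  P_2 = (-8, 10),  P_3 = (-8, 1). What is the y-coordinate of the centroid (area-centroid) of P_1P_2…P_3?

7

Apply the shoelace formula. First the cross-terms c_i = x_i·y_{i+1} − x_{i+1}·y_i:
  140, 72, -86  ⇒  2A = 126, A = 63.
Then Σ (y_i + y_{i+1})·c_i = 2646, so ȳ = 2646 / (6·63) = 7.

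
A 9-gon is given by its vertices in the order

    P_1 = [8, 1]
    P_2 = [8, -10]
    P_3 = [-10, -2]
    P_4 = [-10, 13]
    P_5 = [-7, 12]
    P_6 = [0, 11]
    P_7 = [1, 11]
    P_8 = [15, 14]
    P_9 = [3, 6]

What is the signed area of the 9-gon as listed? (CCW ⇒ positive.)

-309.5

Apply Gauss's area formula: 2A = Σ (x_i·y_{i+1} − x_{i+1}·y_i), indices taken mod 9.
Σ = (-88) + (-116) + (-150) + (-29) + (-77) + (-11) + (-151) + (48) + (-45) = -619
Signed area = Σ/2 = -309.5 (negative ⇒ clockwise traversal).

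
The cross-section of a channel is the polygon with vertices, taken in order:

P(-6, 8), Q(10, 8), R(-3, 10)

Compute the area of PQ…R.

Σ = (-128) + (124) + (36) = 32
Area = |Σ|/2 = 16.

16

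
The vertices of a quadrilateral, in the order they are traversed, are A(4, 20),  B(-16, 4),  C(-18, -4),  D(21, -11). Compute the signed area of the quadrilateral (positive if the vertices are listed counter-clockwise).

609

Apply the shoelace (surveyor's) formula: 2A = Σ (x_i·y_{i+1} − x_{i+1}·y_i), indices taken mod 4.
Σ = (336) + (136) + (282) + (464) = 1218
Signed area = Σ/2 = 609 (positive ⇒ counter-clockwise traversal).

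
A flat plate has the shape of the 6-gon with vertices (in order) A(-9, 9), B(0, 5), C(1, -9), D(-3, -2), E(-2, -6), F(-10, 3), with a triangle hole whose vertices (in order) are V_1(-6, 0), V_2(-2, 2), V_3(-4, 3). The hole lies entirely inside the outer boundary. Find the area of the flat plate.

93

Outer boundary:
Σ = (-45) + (-5) + (-29) + (14) + (-66) + (-63) = -194
Area = |Σ|/2 = 97.
Hole:
Apply the shoelace formula: 2A = Σ (x_i·y_{i+1} − x_{i+1}·y_i), indices taken mod 3.
V_1→V_2: (-6)(2) − (-2)(0) = -12
V_2→V_3: (-2)(3) − (-4)(2) = 2
V_3→V_1: (-4)(0) − (-6)(3) = 18
Σ = 8
Area = |Σ|/2 = 4.
Net area = 97 − 4 = 93.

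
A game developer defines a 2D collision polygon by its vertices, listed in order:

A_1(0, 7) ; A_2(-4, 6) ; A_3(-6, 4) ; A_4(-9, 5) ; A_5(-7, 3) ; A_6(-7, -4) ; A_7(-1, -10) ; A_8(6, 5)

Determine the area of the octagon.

137

Apply the surveyor's formula: 2A = Σ (x_i·y_{i+1} − x_{i+1}·y_i), indices taken mod 8.
Cross-terms: 28, 20, 6, 8, 49, 66, 55, 42  ⇒  Σ = 274
Area = |Σ|/2 = 137.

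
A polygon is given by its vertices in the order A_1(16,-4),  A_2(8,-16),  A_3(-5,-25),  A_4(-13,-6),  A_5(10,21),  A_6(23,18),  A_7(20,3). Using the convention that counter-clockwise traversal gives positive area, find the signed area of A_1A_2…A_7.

-867

Cross-terms: -224, -280, -295, -213, -303, -291, -128  ⇒  Σ = -1734
Signed area = Σ/2 = -867 (negative ⇒ clockwise traversal).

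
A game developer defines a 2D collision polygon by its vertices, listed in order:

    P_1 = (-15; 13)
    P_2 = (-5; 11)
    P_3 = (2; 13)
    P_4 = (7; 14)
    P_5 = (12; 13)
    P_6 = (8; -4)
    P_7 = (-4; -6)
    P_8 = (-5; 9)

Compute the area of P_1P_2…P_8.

269.5

Apply the surveyor's formula: 2A = Σ (x_i·y_{i+1} − x_{i+1}·y_i), indices taken mod 8.
Σ = (-100) + (-87) + (-63) + (-77) + (-152) + (-64) + (-66) + (70) = -539
Area = |Σ|/2 = 269.5.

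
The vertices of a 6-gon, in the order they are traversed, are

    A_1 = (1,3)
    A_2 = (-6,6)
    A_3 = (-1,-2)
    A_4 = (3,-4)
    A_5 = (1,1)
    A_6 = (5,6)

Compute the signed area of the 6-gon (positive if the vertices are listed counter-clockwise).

34.5

Cross-terms: 24, 18, 10, 7, 1, 9  ⇒  Σ = 69
Signed area = Σ/2 = 34.5 (positive ⇒ counter-clockwise traversal).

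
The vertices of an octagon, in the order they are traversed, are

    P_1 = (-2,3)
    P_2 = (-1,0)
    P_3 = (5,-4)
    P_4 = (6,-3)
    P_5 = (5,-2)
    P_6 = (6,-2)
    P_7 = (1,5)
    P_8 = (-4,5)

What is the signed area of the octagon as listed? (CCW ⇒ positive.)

38

Apply the shoelace formula: 2A = Σ (x_i·y_{i+1} − x_{i+1}·y_i), indices taken mod 8.
Σ = (3) + (4) + (9) + (3) + (2) + (32) + (25) + (-2) = 76
Signed area = Σ/2 = 38 (positive ⇒ counter-clockwise traversal).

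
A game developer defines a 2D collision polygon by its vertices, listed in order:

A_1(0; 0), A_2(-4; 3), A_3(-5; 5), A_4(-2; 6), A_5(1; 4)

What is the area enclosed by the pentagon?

Cross-terms: 0, -5, -20, -14, 0  ⇒  Σ = -39
Area = |Σ|/2 = 19.5.

19.5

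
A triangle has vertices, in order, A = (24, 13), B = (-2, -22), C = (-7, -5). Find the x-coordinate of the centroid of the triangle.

Apply Gauss's area formula. First the cross-terms c_i = x_i·y_{i+1} − x_{i+1}·y_i:
  -502, -144, 29  ⇒  2A = -617, A = -308.5.
Then Σ (x_i + x_{i+1})·c_i = -9255, so x̄ = -9255 / (6·(-308.5)) = 5.

5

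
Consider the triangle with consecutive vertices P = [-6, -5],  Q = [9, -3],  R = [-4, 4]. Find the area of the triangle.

65.5

Σ = (63) + (24) + (44) = 131
Area = |Σ|/2 = 65.5.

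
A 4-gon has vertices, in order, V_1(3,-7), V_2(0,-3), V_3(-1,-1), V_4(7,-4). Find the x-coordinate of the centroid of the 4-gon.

164/57

Apply the shoelace formula. First the cross-terms c_i = x_i·y_{i+1} − x_{i+1}·y_i:
  -9, -3, 11, -37  ⇒  2A = -38, A = -19.
Then Σ (x_i + x_{i+1})·c_i = -328, so x̄ = -328 / (6·(-19)) = 164/57.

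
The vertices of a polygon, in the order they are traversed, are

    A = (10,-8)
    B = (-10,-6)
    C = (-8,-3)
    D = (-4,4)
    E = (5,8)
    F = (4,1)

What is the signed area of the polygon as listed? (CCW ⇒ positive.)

A→B: (10)(-6) − (-10)(-8) = -140
B→C: (-10)(-3) − (-8)(-6) = -18
C→D: (-8)(4) − (-4)(-3) = -44
D→E: (-4)(8) − (5)(4) = -52
E→F: (5)(1) − (4)(8) = -27
F→A: (4)(-8) − (10)(1) = -42
Σ = -323
Signed area = Σ/2 = -161.5 (negative ⇒ clockwise traversal).

-161.5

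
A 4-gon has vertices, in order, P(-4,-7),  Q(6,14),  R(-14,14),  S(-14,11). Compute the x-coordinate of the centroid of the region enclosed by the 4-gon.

-40/9

Apply the shoelace (surveyor's) formula. First the cross-terms c_i = x_i·y_{i+1} − x_{i+1}·y_i:
  -14, 280, 42, 142  ⇒  2A = 450, A = 225.
Then Σ (x_i + x_{i+1})·c_i = -6000, so x̄ = -6000 / (6·225) = -40/9.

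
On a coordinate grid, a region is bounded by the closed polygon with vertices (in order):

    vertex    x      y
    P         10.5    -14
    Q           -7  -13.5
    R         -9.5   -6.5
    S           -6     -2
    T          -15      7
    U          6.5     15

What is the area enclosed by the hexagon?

Σ = (-239.75) + (-82.75) + (-20) + (-72) + (-270.5) + (-248.5) = -933.5
Area = |Σ|/2 = 466.75.

466.75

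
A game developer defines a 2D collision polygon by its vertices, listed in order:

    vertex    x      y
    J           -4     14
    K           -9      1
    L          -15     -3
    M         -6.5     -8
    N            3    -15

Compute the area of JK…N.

Apply the shoelace (surveyor's) formula: 2A = Σ (x_i·y_{i+1} − x_{i+1}·y_i), indices taken mod 5.
Cross-terms: 122, 42, 100.5, 121.5, -18  ⇒  Σ = 368
Area = |Σ|/2 = 184.

184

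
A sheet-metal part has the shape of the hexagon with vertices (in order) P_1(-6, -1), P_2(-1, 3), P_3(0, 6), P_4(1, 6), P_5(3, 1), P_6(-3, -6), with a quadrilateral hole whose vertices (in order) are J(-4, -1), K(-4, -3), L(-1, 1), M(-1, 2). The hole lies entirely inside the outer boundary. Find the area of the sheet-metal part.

43.5

Outer boundary:
Apply the shoelace (surveyor's) formula: 2A = Σ (x_i·y_{i+1} − x_{i+1}·y_i), indices taken mod 6.
Σ = (-19) + (-6) + (-6) + (-17) + (-15) + (-33) = -96
Area = |Σ|/2 = 48.
Hole:
Apply Gauss's area formula: 2A = Σ (x_i·y_{i+1} − x_{i+1}·y_i), indices taken mod 4.
Cross-terms: 8, -7, -1, 9  ⇒  Σ = 9
Area = |Σ|/2 = 4.5.
Net area = 48 − 4.5 = 43.5.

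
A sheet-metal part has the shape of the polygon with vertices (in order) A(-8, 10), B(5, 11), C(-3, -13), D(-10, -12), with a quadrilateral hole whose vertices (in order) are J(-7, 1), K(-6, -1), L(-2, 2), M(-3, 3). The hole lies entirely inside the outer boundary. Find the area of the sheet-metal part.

Outer boundary:
Apply the surveyor's formula: 2A = Σ (x_i·y_{i+1} − x_{i+1}·y_i), indices taken mod 4.
Σ = (-138) + (-32) + (-94) + (-196) = -460
Area = |Σ|/2 = 230.
Hole:
Apply the shoelace (surveyor's) formula: 2A = Σ (x_i·y_{i+1} − x_{i+1}·y_i), indices taken mod 4.
J→K: (-7)(-1) − (-6)(1) = 13
K→L: (-6)(2) − (-2)(-1) = -14
L→M: (-2)(3) − (-3)(2) = 0
M→J: (-3)(1) − (-7)(3) = 18
Σ = 17
Area = |Σ|/2 = 8.5.
Net area = 230 − 8.5 = 221.5.

221.5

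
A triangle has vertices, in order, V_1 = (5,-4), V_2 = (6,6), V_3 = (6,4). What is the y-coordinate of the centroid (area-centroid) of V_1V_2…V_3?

2

Apply the shoelace formula. First the cross-terms c_i = x_i·y_{i+1} − x_{i+1}·y_i:
  54, -12, -44  ⇒  2A = -2, A = -1.
Then Σ (y_i + y_{i+1})·c_i = -12, so ȳ = -12 / (6·(-1)) = 2.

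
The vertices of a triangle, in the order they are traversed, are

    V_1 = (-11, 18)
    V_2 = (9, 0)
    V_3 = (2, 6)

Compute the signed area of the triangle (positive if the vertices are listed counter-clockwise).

V_1→V_2: (-11)(0) − (9)(18) = -162
V_2→V_3: (9)(6) − (2)(0) = 54
V_3→V_1: (2)(18) − (-11)(6) = 102
Σ = -6
Signed area = Σ/2 = -3 (negative ⇒ clockwise traversal).

-3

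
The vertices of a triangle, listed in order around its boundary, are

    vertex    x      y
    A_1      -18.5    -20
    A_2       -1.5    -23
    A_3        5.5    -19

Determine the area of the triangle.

44.5

Apply the surveyor's formula: 2A = Σ (x_i·y_{i+1} − x_{i+1}·y_i), indices taken mod 3.
Cross-terms: 395.5, 155, -461.5  ⇒  Σ = 89
Area = |Σ|/2 = 44.5.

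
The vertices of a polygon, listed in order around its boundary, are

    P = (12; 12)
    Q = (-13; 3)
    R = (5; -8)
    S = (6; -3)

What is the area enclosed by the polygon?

Apply the shoelace (surveyor's) formula: 2A = Σ (x_i·y_{i+1} − x_{i+1}·y_i), indices taken mod 4.
Cross-terms: 192, 89, 33, 108  ⇒  Σ = 422
Area = |Σ|/2 = 211.

211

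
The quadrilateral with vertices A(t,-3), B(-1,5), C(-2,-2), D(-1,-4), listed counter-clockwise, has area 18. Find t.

2

The doubled signed area Σ (x_i y_{i+1} − x_{i+1} y_i) is linear in t.
With t=0 it equals 18; the coefficient of t is 9 (from the two edges through A).
So 9·t + 18 = 2·18 = 36 ⇒ t = 2.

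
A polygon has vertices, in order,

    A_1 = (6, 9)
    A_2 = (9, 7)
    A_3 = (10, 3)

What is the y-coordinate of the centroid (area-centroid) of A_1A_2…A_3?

19/3

Apply the surveyor's formula. First the cross-terms c_i = x_i·y_{i+1} − x_{i+1}·y_i:
  -39, -43, 72  ⇒  2A = -10, A = -5.
Then Σ (y_i + y_{i+1})·c_i = -190, so ȳ = -190 / (6·(-5)) = 19/3.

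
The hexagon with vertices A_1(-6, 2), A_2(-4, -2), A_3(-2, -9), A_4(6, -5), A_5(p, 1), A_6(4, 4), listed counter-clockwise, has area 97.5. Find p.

5

Write out the shoelace sum; only the two edges meeting at A_5 involve p:
2·Area = [(6·1 − p·(-5)) + (p·4 − 4·1)] + 148
       = 9·p + 150 = 195
⇒ p = 5.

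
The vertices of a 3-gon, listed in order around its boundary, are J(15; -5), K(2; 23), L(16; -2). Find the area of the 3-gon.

33.5

Apply the shoelace (surveyor's) formula: 2A = Σ (x_i·y_{i+1} − x_{i+1}·y_i), indices taken mod 3.
Σ = (355) + (-372) + (-50) = -67
Area = |Σ|/2 = 33.5.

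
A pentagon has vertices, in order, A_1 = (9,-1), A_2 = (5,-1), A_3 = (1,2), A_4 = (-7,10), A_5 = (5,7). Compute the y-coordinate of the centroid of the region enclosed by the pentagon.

223/51

Apply the shoelace (surveyor's) formula. First the cross-terms c_i = x_i·y_{i+1} − x_{i+1}·y_i:
  -4, 11, 24, -99, -68  ⇒  2A = -136, A = -68.
Then Σ (y_i + y_{i+1})·c_i = -1784, so ȳ = -1784 / (6·(-68)) = 223/51.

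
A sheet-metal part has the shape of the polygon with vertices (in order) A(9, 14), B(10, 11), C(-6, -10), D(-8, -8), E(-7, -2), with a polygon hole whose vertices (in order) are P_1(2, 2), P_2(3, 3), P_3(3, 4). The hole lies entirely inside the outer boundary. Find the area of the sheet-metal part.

113

Outer boundary:
Cross-terms: -41, -34, -32, -40, -80  ⇒  Σ = -227
Area = |Σ|/2 = 113.5.
Hole:
Apply the shoelace (surveyor's) formula: 2A = Σ (x_i·y_{i+1} − x_{i+1}·y_i), indices taken mod 3.
Σ = (0) + (3) + (-2) = 1
Area = |Σ|/2 = 0.5.
Net area = 113.5 − 0.5 = 113.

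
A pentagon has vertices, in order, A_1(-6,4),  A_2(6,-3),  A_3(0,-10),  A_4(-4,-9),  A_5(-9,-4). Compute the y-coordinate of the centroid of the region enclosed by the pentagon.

-793/231

Apply the shoelace formula. First the cross-terms c_i = x_i·y_{i+1} − x_{i+1}·y_i:
  -6, -60, -40, -65, -60  ⇒  2A = -231, A = -115.5.
Then Σ (y_i + y_{i+1})·c_i = 2379, so ȳ = 2379 / (6·(-115.5)) = -793/231.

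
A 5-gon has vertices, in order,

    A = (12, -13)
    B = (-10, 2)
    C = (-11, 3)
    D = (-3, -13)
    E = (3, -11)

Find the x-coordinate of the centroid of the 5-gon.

-37/29

Apply the surveyor's formula. First the cross-terms c_i = x_i·y_{i+1} − x_{i+1}·y_i:
  -106, -8, 152, 72, 93  ⇒  2A = 203, A = 101.5.
Then Σ (x_i + x_{i+1})·c_i = -777, so x̄ = -777 / (6·101.5) = -37/29.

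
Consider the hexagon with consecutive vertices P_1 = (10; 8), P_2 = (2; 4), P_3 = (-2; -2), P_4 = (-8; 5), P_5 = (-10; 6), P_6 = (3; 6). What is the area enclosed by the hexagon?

55

Apply the shoelace formula: 2A = Σ (x_i·y_{i+1} − x_{i+1}·y_i), indices taken mod 6.
Cross-terms: 24, 4, -26, 2, -78, -36  ⇒  Σ = -110
Area = |Σ|/2 = 55.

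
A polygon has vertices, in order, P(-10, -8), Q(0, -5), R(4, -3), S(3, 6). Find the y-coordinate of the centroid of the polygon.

-261/139

Apply Gauss's area formula. First the cross-terms c_i = x_i·y_{i+1} − x_{i+1}·y_i:
  50, 20, 33, 36  ⇒  2A = 139, A = 69.5.
Then Σ (y_i + y_{i+1})·c_i = -783, so ȳ = -783 / (6·69.5) = -261/139.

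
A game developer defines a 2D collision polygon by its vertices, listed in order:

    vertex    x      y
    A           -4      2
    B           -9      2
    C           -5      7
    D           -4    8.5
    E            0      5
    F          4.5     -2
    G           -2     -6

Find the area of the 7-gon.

79.5

Apply the surveyor's formula: 2A = Σ (x_i·y_{i+1} − x_{i+1}·y_i), indices taken mod 7.
A→B: (-4)(2) − (-9)(2) = 10
B→C: (-9)(7) − (-5)(2) = -53
C→D: (-5)(8.5) − (-4)(7) = -14.5
D→E: (-4)(5) − (0)(8.5) = -20
E→F: (0)(-2) − (4.5)(5) = -22.5
F→G: (4.5)(-6) − (-2)(-2) = -31
G→A: (-2)(2) − (-4)(-6) = -28
Σ = -159
Area = |Σ|/2 = 79.5.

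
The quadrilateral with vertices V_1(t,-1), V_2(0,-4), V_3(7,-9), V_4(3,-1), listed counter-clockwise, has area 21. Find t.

The doubled signed area Σ (x_i y_{i+1} − x_{i+1} y_i) is linear in t.
With t=0 it equals 45; the coefficient of t is -3 (from the two edges through V_1).
So -3·t + 45 = 2·21 = 42 ⇒ t = 1.

1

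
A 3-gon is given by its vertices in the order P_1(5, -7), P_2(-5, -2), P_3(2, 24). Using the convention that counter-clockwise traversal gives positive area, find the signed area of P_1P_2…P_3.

Apply Gauss's area formula: 2A = Σ (x_i·y_{i+1} − x_{i+1}·y_i), indices taken mod 3.
P_1→P_2: (5)(-2) − (-5)(-7) = -45
P_2→P_3: (-5)(24) − (2)(-2) = -116
P_3→P_1: (2)(-7) − (5)(24) = -134
Σ = -295
Signed area = Σ/2 = -147.5 (negative ⇒ clockwise traversal).

-147.5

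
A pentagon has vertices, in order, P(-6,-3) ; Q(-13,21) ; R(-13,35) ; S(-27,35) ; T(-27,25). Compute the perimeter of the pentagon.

98

|PQ| = √((-7)² + (24)²) = √625 = 25
|QR| = √((0)² + (14)²) = √196 = 14
|RS| = √((-14)² + (0)²) = √196 = 14
|ST| = √((0)² + (-10)²) = √100 = 10
|TP| = √((21)² + (-28)²) = √1225 = 35
Perimeter = 25 + 14 + 14 + 10 + 35 = 98.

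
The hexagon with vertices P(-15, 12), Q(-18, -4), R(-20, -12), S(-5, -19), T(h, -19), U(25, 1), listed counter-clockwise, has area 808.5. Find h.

0

The doubled signed area Σ (x_i y_{i+1} − x_{i+1} y_i) is linear in h.
With h=0 it equals 1617; the coefficient of h is 20 (from the two edges through T).
So 20·h + 1617 = 2·808.5 = 1617 ⇒ h = 0.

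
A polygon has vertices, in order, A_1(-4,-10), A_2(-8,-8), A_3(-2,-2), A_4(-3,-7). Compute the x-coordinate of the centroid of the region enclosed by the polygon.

-87/19

Apply Gauss's area formula. First the cross-terms c_i = x_i·y_{i+1} − x_{i+1}·y_i:
  -48, 0, 8, 2  ⇒  2A = -38, A = -19.
Then Σ (x_i + x_{i+1})·c_i = 522, so x̄ = 522 / (6·(-19)) = -87/19.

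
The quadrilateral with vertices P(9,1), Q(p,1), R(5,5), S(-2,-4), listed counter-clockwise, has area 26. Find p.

6

Write out the shoelace sum; only the two edges meeting at Q involve p:
2·Area = [(9·1 − p·1) + (p·5 − 5·1)] + 24
       = 4·p + 28 = 52
⇒ p = 6.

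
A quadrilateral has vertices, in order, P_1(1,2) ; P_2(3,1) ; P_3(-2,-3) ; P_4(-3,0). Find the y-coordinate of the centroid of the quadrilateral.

-14/81

Apply Gauss's area formula. First the cross-terms c_i = x_i·y_{i+1} − x_{i+1}·y_i:
  -5, -7, -9, -6  ⇒  2A = -27, A = -13.5.
Then Σ (y_i + y_{i+1})·c_i = 14, so ȳ = 14 / (6·(-13.5)) = -14/81.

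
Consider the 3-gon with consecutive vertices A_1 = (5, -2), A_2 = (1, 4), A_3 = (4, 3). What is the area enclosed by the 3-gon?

Apply the shoelace formula: 2A = Σ (x_i·y_{i+1} − x_{i+1}·y_i), indices taken mod 3.
Cross-terms: 22, -13, -23  ⇒  Σ = -14
Area = |Σ|/2 = 7.

7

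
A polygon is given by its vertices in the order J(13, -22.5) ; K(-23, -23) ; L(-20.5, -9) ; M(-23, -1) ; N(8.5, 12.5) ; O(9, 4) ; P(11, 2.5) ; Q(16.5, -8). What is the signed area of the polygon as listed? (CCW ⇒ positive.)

Σ = (-816.5) + (-264.5) + (-186.5) + (-279) + (-78.5) + (-21.5) + (-129.25) + (-267.25) = -2043
Signed area = Σ/2 = -1021.5 (negative ⇒ clockwise traversal).

-1021.5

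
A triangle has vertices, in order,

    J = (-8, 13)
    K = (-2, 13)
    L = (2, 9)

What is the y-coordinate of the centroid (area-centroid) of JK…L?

Apply the surveyor's formula. First the cross-terms c_i = x_i·y_{i+1} − x_{i+1}·y_i:
  -78, -44, 98  ⇒  2A = -24, A = -12.
Then Σ (y_i + y_{i+1})·c_i = -840, so ȳ = -840 / (6·(-12)) = 35/3.

35/3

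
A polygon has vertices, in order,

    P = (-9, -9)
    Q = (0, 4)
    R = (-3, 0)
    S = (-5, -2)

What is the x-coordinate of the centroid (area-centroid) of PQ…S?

-46/9

Apply the surveyor's formula. First the cross-terms c_i = x_i·y_{i+1} − x_{i+1}·y_i:
  -36, 12, 6, 27  ⇒  2A = 9, A = 4.5.
Then Σ (x_i + x_{i+1})·c_i = -138, so x̄ = -138 / (6·4.5) = -46/9.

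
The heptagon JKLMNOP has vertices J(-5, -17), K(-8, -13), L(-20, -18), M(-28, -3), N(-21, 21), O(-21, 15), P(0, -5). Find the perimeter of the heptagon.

|JK| = √((-3)² + (4)²) = √25 = 5
|KL| = √((-12)² + (-5)²) = √169 = 13
|LM| = √((-8)² + (15)²) = √289 = 17
|MN| = √((7)² + (24)²) = √625 = 25
|NO| = √((0)² + (-6)²) = √36 = 6
|OP| = √((21)² + (-20)²) = √841 = 29
|PJ| = √((-5)² + (-12)²) = √169 = 13
Perimeter = 5 + 13 + 17 + 25 + 6 + 29 + 13 = 108.

108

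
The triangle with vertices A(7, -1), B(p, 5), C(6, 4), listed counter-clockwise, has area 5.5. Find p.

8

The doubled signed area Σ (x_i y_{i+1} − x_{i+1} y_i) is linear in p.
With p=0 it equals -29; the coefficient of p is 5 (from the two edges through B).
So 5·p + -29 = 2·5.5 = 11 ⇒ p = 8.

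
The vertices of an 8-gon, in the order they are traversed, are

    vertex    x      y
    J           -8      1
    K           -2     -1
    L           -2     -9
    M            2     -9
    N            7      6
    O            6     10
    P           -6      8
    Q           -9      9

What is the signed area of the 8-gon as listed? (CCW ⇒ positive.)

180

Apply the shoelace formula: 2A = Σ (x_i·y_{i+1} − x_{i+1}·y_i), indices taken mod 8.
Σ = (10) + (16) + (36) + (75) + (34) + (108) + (18) + (63) = 360
Signed area = Σ/2 = 180 (positive ⇒ counter-clockwise traversal).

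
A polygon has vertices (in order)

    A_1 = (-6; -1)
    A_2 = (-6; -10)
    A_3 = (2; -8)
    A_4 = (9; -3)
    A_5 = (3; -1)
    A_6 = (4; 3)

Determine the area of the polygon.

107.5

Apply the shoelace formula: 2A = Σ (x_i·y_{i+1} − x_{i+1}·y_i), indices taken mod 6.
Cross-terms: 54, 68, 66, 0, 13, 14  ⇒  Σ = 215
Area = |Σ|/2 = 107.5.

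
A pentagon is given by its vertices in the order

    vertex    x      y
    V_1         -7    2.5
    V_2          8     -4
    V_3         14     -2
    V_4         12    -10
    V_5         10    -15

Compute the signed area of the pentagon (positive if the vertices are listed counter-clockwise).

-114

Σ = (8) + (40) + (-116) + (-80) + (-80) = -228
Signed area = Σ/2 = -114 (negative ⇒ clockwise traversal).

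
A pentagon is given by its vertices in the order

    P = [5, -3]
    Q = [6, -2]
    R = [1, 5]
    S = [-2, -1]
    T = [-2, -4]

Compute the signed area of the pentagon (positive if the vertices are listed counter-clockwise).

Apply the shoelace formula: 2A = Σ (x_i·y_{i+1} − x_{i+1}·y_i), indices taken mod 5.
P→Q: (5)(-2) − (6)(-3) = 8
Q→R: (6)(5) − (1)(-2) = 32
R→S: (1)(-1) − (-2)(5) = 9
S→T: (-2)(-4) − (-2)(-1) = 6
T→P: (-2)(-3) − (5)(-4) = 26
Σ = 81
Signed area = Σ/2 = 40.5 (positive ⇒ counter-clockwise traversal).

40.5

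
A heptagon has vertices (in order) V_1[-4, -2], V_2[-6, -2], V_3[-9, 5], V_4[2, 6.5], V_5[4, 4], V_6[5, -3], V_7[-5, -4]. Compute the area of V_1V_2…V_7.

V_1→V_2: (-4)(-2) − (-6)(-2) = -4
V_2→V_3: (-6)(5) − (-9)(-2) = -48
V_3→V_4: (-9)(6.5) − (2)(5) = -68.5
V_4→V_5: (2)(4) − (4)(6.5) = -18
V_5→V_6: (4)(-3) − (5)(4) = -32
V_6→V_7: (5)(-4) − (-5)(-3) = -35
V_7→V_1: (-5)(-2) − (-4)(-4) = -6
Σ = -211.5
Area = |Σ|/2 = 105.75.

105.75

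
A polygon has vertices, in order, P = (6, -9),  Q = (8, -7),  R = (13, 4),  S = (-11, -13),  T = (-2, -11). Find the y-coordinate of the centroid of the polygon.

Apply Gauss's area formula. First the cross-terms c_i = x_i·y_{i+1} − x_{i+1}·y_i:
  30, 123, -125, 95, 84  ⇒  2A = 207, A = 103.5.
Then Σ (y_i + y_{i+1})·c_i = -3684, so ȳ = -3684 / (6·103.5) = -1228/207.

-1228/207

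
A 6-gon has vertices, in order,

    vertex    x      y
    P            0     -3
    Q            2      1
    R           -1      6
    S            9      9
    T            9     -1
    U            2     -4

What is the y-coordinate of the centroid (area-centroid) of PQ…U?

229/87

Apply the shoelace formula. First the cross-terms c_i = x_i·y_{i+1} − x_{i+1}·y_i:
  6, 13, -63, -90, -34, -6  ⇒  2A = -174, A = -87.
Then Σ (y_i + y_{i+1})·c_i = -1374, so ȳ = -1374 / (6·(-87)) = 229/87.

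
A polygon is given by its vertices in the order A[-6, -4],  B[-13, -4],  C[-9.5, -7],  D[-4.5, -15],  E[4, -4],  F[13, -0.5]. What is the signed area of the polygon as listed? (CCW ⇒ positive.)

Apply the shoelace (surveyor's) formula: 2A = Σ (x_i·y_{i+1} − x_{i+1}·y_i), indices taken mod 6.
A→B: (-6)(-4) − (-13)(-4) = -28
B→C: (-13)(-7) − (-9.5)(-4) = 53
C→D: (-9.5)(-15) − (-4.5)(-7) = 111
D→E: (-4.5)(-4) − (4)(-15) = 78
E→F: (4)(-0.5) − (13)(-4) = 50
F→A: (13)(-4) − (-6)(-0.5) = -55
Σ = 209
Signed area = Σ/2 = 104.5 (positive ⇒ counter-clockwise traversal).

104.5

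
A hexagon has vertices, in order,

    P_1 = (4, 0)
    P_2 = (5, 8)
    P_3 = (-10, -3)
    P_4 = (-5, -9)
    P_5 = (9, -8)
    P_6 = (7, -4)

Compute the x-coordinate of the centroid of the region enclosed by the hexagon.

-26/141

Apply the surveyor's formula. First the cross-terms c_i = x_i·y_{i+1} − x_{i+1}·y_i:
  32, 65, 75, 121, 20, 16  ⇒  2A = 329, A = 164.5.
Then Σ (x_i + x_{i+1})·c_i = -182, so x̄ = -182 / (6·164.5) = -26/141.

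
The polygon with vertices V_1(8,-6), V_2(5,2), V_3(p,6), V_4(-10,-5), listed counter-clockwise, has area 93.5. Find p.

The doubled signed area Σ (x_i y_{i+1} − x_{i+1} y_i) is linear in p.
With p=0 it equals 236; the coefficient of p is -7 (from the two edges through V_3).
So -7·p + 236 = 2·93.5 = 187 ⇒ p = 7.

7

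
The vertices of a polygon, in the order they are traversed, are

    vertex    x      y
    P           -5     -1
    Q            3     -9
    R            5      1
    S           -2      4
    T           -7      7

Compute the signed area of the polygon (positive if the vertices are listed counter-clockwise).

Apply Gauss's area formula: 2A = Σ (x_i·y_{i+1} − x_{i+1}·y_i), indices taken mod 5.
Cross-terms: 48, 48, 22, 14, 42  ⇒  Σ = 174
Signed area = Σ/2 = 87 (positive ⇒ counter-clockwise traversal).

87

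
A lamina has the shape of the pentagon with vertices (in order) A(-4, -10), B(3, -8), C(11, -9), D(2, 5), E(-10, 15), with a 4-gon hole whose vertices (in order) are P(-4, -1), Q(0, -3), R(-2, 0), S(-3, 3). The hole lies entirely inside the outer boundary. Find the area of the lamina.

210.5

Outer boundary:
Cross-terms: 62, 61, 73, 80, 160  ⇒  Σ = 436
Area = |Σ|/2 = 218.
Hole:
Σ = (12) + (-6) + (-6) + (15) = 15
Area = |Σ|/2 = 7.5.
Net area = 218 − 7.5 = 210.5.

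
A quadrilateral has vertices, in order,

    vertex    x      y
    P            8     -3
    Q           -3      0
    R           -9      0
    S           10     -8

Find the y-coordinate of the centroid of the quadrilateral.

-923/291

Apply the shoelace (surveyor's) formula. First the cross-terms c_i = x_i·y_{i+1} − x_{i+1}·y_i:
  -9, 0, 72, 34  ⇒  2A = 97, A = 48.5.
Then Σ (y_i + y_{i+1})·c_i = -923, so ȳ = -923 / (6·48.5) = -923/291.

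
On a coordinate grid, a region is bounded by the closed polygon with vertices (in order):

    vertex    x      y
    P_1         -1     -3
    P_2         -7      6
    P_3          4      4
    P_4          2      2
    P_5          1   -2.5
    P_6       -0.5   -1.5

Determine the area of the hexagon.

Apply the surveyor's formula: 2A = Σ (x_i·y_{i+1} − x_{i+1}·y_i), indices taken mod 6.
Σ = (-27) + (-52) + (0) + (-7) + (-2.75) + (0) = -88.75
Area = |Σ|/2 = 44.375.

44.375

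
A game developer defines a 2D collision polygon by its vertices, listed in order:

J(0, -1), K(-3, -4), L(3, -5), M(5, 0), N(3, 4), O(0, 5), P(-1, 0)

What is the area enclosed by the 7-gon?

Apply Gauss's area formula: 2A = Σ (x_i·y_{i+1} − x_{i+1}·y_i), indices taken mod 7.
J→K: (0)(-4) − (-3)(-1) = -3
K→L: (-3)(-5) − (3)(-4) = 27
L→M: (3)(0) − (5)(-5) = 25
M→N: (5)(4) − (3)(0) = 20
N→O: (3)(5) − (0)(4) = 15
O→P: (0)(0) − (-1)(5) = 5
P→J: (-1)(-1) − (0)(0) = 1
Σ = 90
Area = |Σ|/2 = 45.

45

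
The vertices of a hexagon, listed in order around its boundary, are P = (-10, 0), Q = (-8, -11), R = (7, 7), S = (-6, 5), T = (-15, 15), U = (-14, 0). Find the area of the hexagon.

Apply Gauss's area formula: 2A = Σ (x_i·y_{i+1} − x_{i+1}·y_i), indices taken mod 6.
Cross-terms: 110, 21, 77, -15, 210, 0  ⇒  Σ = 403
Area = |Σ|/2 = 201.5.

201.5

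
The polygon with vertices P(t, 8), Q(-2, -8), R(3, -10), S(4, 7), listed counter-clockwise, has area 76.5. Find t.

The doubled signed area Σ (x_i y_{i+1} − x_{i+1} y_i) is linear in t.
With t=0 it equals 153; the coefficient of t is -15 (from the two edges through P).
So -15·t + 153 = 2·76.5 = 153 ⇒ t = 0.

0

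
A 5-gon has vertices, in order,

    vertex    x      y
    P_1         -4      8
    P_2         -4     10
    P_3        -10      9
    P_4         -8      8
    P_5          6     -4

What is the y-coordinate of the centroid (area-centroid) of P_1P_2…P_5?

Apply the shoelace formula. First the cross-terms c_i = x_i·y_{i+1} − x_{i+1}·y_i:
  -8, 64, -8, -16, 32  ⇒  2A = 64, A = 32.
Then Σ (y_i + y_{i+1})·c_i = 1000, so ȳ = 1000 / (6·32) = 125/24.

125/24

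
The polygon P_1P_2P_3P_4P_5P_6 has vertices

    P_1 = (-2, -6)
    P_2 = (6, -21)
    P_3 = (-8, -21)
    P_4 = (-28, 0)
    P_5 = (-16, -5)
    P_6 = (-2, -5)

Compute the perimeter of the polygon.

|P_1P_2| = √((8)² + (-15)²) = √289 = 17
|P_2P_3| = √((-14)² + (0)²) = √196 = 14
|P_3P_4| = √((-20)² + (21)²) = √841 = 29
|P_4P_5| = √((12)² + (-5)²) = √169 = 13
|P_5P_6| = √((14)² + (0)²) = √196 = 14
|P_6P_1| = √((0)² + (-1)²) = √1 = 1
Perimeter = 17 + 14 + 29 + 13 + 14 + 1 = 88.

88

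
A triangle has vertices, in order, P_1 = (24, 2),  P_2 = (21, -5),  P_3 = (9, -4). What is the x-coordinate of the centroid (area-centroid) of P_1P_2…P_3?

18

Apply the shoelace (surveyor's) formula. First the cross-terms c_i = x_i·y_{i+1} − x_{i+1}·y_i:
  -162, -39, 114  ⇒  2A = -87, A = -43.5.
Then Σ (x_i + x_{i+1})·c_i = -4698, so x̄ = -4698 / (6·(-43.5)) = 18.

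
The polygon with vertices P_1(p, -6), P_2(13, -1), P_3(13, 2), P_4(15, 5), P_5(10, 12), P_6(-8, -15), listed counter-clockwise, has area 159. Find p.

3

Write out the shoelace sum; only the two edges meeting at P_1 involve p:
2·Area = [((-8)·(-6) − p·(-15)) + (p·(-1) − 13·(-6))] + 150
       = 14·p + 276 = 318
⇒ p = 3.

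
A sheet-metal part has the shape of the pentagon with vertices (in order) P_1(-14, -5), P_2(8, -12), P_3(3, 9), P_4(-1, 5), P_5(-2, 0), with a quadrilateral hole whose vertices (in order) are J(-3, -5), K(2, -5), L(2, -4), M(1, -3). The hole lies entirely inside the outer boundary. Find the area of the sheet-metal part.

Outer boundary:
Cross-terms: 208, 108, 24, 10, 10  ⇒  Σ = 360
Area = |Σ|/2 = 180.
Hole:
Cross-terms: 25, 2, -2, -14  ⇒  Σ = 11
Area = |Σ|/2 = 5.5.
Net area = 180 − 5.5 = 174.5.

174.5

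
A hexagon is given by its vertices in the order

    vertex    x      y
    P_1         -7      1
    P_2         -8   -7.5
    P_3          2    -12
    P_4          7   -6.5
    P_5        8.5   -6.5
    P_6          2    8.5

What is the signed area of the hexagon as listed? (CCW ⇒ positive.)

199.5

Apply the shoelace formula: 2A = Σ (x_i·y_{i+1} − x_{i+1}·y_i), indices taken mod 6.
Cross-terms: 60.5, 111, 71, 9.75, 85.25, 61.5  ⇒  Σ = 399
Signed area = Σ/2 = 199.5 (positive ⇒ counter-clockwise traversal).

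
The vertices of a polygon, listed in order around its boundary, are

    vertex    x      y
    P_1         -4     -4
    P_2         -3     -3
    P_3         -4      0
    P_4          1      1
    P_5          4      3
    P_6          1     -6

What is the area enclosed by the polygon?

P_1→P_2: (-4)(-3) − (-3)(-4) = 0
P_2→P_3: (-3)(0) − (-4)(-3) = -12
P_3→P_4: (-4)(1) − (1)(0) = -4
P_4→P_5: (1)(3) − (4)(1) = -1
P_5→P_6: (4)(-6) − (1)(3) = -27
P_6→P_1: (1)(-4) − (-4)(-6) = -28
Σ = -72
Area = |Σ|/2 = 36.

36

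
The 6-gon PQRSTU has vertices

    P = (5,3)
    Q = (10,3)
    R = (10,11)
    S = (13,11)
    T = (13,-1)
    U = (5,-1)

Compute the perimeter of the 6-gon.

40

|PQ| = √((5)² + (0)²) = √25 = 5
|QR| = √((0)² + (8)²) = √64 = 8
|RS| = √((3)² + (0)²) = √9 = 3
|ST| = √((0)² + (-12)²) = √144 = 12
|TU| = √((-8)² + (0)²) = √64 = 8
|UP| = √((0)² + (4)²) = √16 = 4
Perimeter = 5 + 8 + 3 + 12 + 8 + 4 = 40.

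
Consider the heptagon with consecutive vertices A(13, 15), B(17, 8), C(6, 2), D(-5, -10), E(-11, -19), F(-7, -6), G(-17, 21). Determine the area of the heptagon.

537

Apply the shoelace (surveyor's) formula: 2A = Σ (x_i·y_{i+1} − x_{i+1}·y_i), indices taken mod 7.
Σ = (-151) + (-14) + (-50) + (-15) + (-67) + (-249) + (-528) = -1074
Area = |Σ|/2 = 537.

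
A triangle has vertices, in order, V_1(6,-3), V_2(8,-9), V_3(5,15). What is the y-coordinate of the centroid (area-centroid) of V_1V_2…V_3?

1

Apply the shoelace formula. First the cross-terms c_i = x_i·y_{i+1} − x_{i+1}·y_i:
  -30, 165, -105  ⇒  2A = 30, A = 15.
Then Σ (y_i + y_{i+1})·c_i = 90, so ȳ = 90 / (6·15) = 1.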